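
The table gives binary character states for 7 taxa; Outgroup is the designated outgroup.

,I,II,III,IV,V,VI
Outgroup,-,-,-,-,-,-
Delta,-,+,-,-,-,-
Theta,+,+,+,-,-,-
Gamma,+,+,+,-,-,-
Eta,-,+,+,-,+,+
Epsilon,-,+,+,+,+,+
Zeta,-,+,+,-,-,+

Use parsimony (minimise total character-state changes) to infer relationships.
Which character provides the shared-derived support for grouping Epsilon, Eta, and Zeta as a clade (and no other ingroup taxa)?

The outgroup has state '-' for every character, so '+' is the derived state throughout.
I (derived state '+') is shared by Gamma and Theta — a synapomorphy uniting that clade.
All ingroup taxa share the derived state '+' for II; it defines the ingroup but does not resolve relationships within it.
Only Epsilon, Eta, Gamma, Theta, and Zeta show the derived state '+' for III, supporting them as a clade.
IV (derived state '+') is unique to Epsilon (autapomorphy; uninformative for grouping).
V: derived state '+' in Epsilon and Eta only — synapomorphy for {Epsilon, Eta}.
VI (derived state '+') is shared by Epsilon, Eta, and Zeta — a synapomorphy uniting that clade.
Most parsimonious ingroup topology: (Delta,((Theta,Gamma),((Eta,Epsilon),Zeta))).
The clade {Epsilon, Eta, Zeta} is supported by VI: its derived state '+' occurs in exactly those taxa and in no other taxon (including the outgroup).

VI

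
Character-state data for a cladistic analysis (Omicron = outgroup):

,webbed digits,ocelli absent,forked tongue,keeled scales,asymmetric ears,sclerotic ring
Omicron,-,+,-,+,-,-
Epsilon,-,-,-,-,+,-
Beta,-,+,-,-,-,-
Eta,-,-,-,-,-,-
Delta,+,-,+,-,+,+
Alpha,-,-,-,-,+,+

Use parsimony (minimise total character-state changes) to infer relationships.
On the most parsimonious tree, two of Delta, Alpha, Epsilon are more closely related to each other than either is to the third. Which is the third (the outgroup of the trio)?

Character polarity is set by the outgroup: the derived state is whichever differs from the outgroup's state, so for ocelli absent, keeled scales the derived state is '-', and for the remaining characters it is '+'.
webbed digits: derived state '+' in Delta only — an autapomorphy, so it tells us nothing about relationships among taxa.
Only Alpha, Delta, Epsilon, and Eta show the derived state '-' for ocelli absent, supporting them as a clade.
forked tongue: derived state '+' in Delta only — an autapomorphy, so it tells us nothing about relationships among taxa.
All ingroup taxa share the derived state '-' for keeled scales; it defines the ingroup but does not resolve relationships within it.
asymmetric ears (derived state '+') is shared by Alpha, Delta, and Epsilon — a synapomorphy uniting that clade.
sclerotic ring: derived state '+' in Alpha and Delta only — synapomorphy for {Alpha, Delta}.
Most parsimonious ingroup topology: (((Epsilon,(Delta,Alpha)),Eta),Beta).
Delta and Alpha share a more recent common ancestor with each other than either does with Epsilon, so Epsilon is the least closely related of the three.

Epsilon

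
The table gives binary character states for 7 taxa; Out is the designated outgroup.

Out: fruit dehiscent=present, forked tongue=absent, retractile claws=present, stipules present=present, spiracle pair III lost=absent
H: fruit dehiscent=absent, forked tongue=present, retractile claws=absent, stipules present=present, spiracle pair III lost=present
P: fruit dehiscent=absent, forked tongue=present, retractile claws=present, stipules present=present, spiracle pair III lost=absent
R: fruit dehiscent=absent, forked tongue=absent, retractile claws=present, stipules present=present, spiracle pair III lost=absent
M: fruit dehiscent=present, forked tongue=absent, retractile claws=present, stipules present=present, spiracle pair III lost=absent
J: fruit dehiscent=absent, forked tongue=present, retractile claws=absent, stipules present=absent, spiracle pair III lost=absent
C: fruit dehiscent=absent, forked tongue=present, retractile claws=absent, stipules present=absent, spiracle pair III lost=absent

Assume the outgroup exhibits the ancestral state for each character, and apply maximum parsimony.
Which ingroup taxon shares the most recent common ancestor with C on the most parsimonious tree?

J

Character polarity is set by the outgroup: the derived state is whichever differs from the outgroup's state, so for fruit dehiscent, retractile claws, stipules present the derived state is 'absent', and for the remaining characters it is 'present'.
fruit dehiscent (derived state 'absent') is shared by C, H, J, P, and R — a synapomorphy uniting that clade.
Only C, H, J, and P show the derived state 'present' for forked tongue, supporting them as a clade.
retractile claws: derived state 'absent' in C, H, and J only — synapomorphy for {C, H, J}.
Only C and J show the derived state 'absent' for stipules present, supporting them as a clade.
spiracle pair III lost (derived state 'present') is unique to H (autapomorphy; uninformative for grouping).
Most parsimonious ingroup topology: ((((H,(J,C)),P),R),M).
C and J form a cherry on this tree, so they are sister taxa.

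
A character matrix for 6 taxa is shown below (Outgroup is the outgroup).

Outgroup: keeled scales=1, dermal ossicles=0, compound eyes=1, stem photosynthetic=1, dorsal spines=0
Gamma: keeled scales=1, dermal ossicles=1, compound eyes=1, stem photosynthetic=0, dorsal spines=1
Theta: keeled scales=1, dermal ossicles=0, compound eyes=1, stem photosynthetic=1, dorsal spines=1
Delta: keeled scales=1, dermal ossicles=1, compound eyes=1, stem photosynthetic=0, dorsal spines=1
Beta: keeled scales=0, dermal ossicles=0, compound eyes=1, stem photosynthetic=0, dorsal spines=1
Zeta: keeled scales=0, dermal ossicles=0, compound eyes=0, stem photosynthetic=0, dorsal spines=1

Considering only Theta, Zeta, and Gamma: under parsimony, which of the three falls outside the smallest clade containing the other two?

Character polarity is set by the outgroup: the derived state is whichever differs from the outgroup's state, so for keeled scales, compound eyes, stem photosynthetic the derived state is '0', and for the remaining characters it is '1'.
keeled scales (derived state '0') is shared by Beta and Zeta — a synapomorphy uniting that clade.
Only Delta and Gamma show the derived state '1' for dermal ossicles, supporting them as a clade.
compound eyes: derived state '0' in Zeta only — an autapomorphy, so it tells us nothing about relationships among taxa.
Only Beta, Delta, Gamma, and Zeta show the derived state '0' for stem photosynthetic, supporting them as a clade.
All ingroup taxa share the derived state '1' for dorsal spines; it defines the ingroup but does not resolve relationships within it.
Most parsimonious ingroup topology: (((Gamma,Delta),(Beta,Zeta)),Theta).
Gamma and Zeta share a more recent common ancestor with each other than either does with Theta, so Theta is the least closely related of the three.

Theta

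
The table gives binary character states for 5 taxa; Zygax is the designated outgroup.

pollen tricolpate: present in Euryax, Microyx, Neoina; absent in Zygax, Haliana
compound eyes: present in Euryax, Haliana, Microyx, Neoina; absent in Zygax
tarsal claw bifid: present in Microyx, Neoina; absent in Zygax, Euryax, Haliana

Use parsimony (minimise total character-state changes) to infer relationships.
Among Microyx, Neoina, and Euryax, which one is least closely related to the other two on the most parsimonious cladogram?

The outgroup has state 'absent' for every character, so 'present' is the derived state throughout.
pollen tricolpate (derived state 'present') is shared by Euryax, Microyx, and Neoina — a synapomorphy uniting that clade.
All ingroup taxa share the derived state 'present' for compound eyes; it defines the ingroup but does not resolve relationships within it.
Only Microyx and Neoina show the derived state 'present' for tarsal claw bifid, supporting them as a clade.
Most parsimonious ingroup topology: (((Microyx,Neoina),Euryax),Haliana).
Neoina and Microyx share a more recent common ancestor with each other than either does with Euryax, so Euryax is the least closely related of the three.

Euryax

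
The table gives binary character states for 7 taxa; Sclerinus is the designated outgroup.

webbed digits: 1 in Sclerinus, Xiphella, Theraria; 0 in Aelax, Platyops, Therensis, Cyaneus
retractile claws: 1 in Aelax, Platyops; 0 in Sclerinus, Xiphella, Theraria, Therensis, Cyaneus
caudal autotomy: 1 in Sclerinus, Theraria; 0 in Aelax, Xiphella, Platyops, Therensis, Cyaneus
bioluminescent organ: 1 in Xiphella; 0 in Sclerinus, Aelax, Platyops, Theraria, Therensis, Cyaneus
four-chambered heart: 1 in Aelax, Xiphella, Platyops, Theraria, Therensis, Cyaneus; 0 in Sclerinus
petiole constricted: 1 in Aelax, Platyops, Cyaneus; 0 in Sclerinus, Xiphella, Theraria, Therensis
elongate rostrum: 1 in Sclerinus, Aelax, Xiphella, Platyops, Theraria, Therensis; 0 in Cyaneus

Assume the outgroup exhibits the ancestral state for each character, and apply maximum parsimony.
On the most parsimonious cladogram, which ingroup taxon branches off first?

Theraria

Character polarity is set by the outgroup: the derived state is whichever differs from the outgroup's state, so for webbed digits, caudal autotomy, elongate rostrum the derived state is '0', and for the remaining characters it is '1'.
webbed digits: derived state '0' in Aelax, Cyaneus, Platyops, and Therensis only — synapomorphy for {Aelax, Cyaneus, Platyops, Therensis}.
retractile claws: derived state '1' in Aelax and Platyops only — synapomorphy for {Aelax, Platyops}.
caudal autotomy (derived state '0') is shared by Aelax, Cyaneus, Platyops, Therensis, and Xiphella — a synapomorphy uniting that clade.
bioluminescent organ (derived state '1') is unique to Xiphella (autapomorphy; uninformative for grouping).
four-chambered heart (derived state '1') is shared by all ingroup taxa — unites the whole ingroup.
petiole constricted: derived state '1' in Aelax, Cyaneus, and Platyops only — synapomorphy for {Aelax, Cyaneus, Platyops}.
elongate rostrum: derived state '0' in Cyaneus only — an autapomorphy, so it tells us nothing about relationships among taxa.
Most parsimonious ingroup topology: ((((Cyaneus,(Platyops,Aelax)),Therensis),Xiphella),Theraria).
Theraria is sister to the clade containing all other ingroup taxa, so it is the earliest-diverging (most basal) ingroup lineage.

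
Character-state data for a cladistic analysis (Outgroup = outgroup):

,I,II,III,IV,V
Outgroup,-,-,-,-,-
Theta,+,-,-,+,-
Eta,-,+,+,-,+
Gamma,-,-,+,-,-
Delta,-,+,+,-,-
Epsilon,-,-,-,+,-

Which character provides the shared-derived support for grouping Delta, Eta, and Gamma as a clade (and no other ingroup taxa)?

The outgroup has state '-' for every character, so '+' is the derived state throughout.
I (derived state '+') is unique to Theta (autapomorphy; uninformative for grouping).
II (derived state '+') is shared by Delta and Eta — a synapomorphy uniting that clade.
Only Delta, Eta, and Gamma show the derived state '+' for III, supporting them as a clade.
Only Epsilon and Theta show the derived state '+' for IV, supporting them as a clade.
V: derived state '+' in Eta only — an autapomorphy, so it tells us nothing about relationships among taxa.
Most parsimonious ingroup topology: (((Delta,Eta),Gamma),(Epsilon,Theta)).
The clade {Delta, Eta, Gamma} is supported by III: its derived state '+' occurs in exactly those taxa and in no other taxon (including the outgroup).

III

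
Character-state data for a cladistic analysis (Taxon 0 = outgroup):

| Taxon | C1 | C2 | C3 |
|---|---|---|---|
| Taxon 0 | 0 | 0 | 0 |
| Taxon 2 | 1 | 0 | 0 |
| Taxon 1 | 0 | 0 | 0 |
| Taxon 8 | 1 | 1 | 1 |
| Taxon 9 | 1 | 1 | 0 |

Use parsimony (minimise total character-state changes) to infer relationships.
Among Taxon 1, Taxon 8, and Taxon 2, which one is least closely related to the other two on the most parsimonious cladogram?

The outgroup has state '0' for every character, so '1' is the derived state throughout.
Only Taxon 2, Taxon 8, and Taxon 9 show the derived state '1' for C1, supporting them as a clade.
Only Taxon 8 and Taxon 9 show the derived state '1' for C2, supporting them as a clade.
C3: derived state '1' in Taxon 8 only — an autapomorphy, so it tells us nothing about relationships among taxa.
Most parsimonious ingroup topology: ((Taxon 2,(Taxon 8,Taxon 9)),Taxon 1).
Taxon 8 and Taxon 2 share a more recent common ancestor with each other than either does with Taxon 1, so Taxon 1 is the least closely related of the three.

Taxon 1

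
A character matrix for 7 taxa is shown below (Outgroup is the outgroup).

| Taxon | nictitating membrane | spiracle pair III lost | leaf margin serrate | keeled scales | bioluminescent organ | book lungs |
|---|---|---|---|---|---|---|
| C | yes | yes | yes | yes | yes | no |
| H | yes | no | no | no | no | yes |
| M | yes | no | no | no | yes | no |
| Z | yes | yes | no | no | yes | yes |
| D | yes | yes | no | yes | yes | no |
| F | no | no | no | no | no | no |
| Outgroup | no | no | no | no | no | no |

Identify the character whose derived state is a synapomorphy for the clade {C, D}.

keeled scales

The outgroup has state 'no' for every character, so 'yes' is the derived state throughout.
nictitating membrane (derived state 'yes') is shared by C, D, H, M, and Z — a synapomorphy uniting that clade.
Only C, D, and Z show the derived state 'yes' for spiracle pair III lost, supporting them as a clade.
leaf margin serrate: derived state 'yes' in C only — an autapomorphy, so it tells us nothing about relationships among taxa.
keeled scales: derived state 'yes' in C and D only — synapomorphy for {C, D}.
Only C, D, M, and Z show the derived state 'yes' for bioluminescent organ, supporting them as a clade.
book lungs groups H and Z, which is incompatible with the clades supported by the remaining characters; treating it as convergent (homoplasy) costs fewer steps than any alternative tree.
Most parsimonious ingroup topology: (((M,(Z,(D,C))),H),F).
The clade {C, D} is supported by keeled scales: its derived state 'yes' occurs in exactly those taxa and in no other taxon (including the outgroup).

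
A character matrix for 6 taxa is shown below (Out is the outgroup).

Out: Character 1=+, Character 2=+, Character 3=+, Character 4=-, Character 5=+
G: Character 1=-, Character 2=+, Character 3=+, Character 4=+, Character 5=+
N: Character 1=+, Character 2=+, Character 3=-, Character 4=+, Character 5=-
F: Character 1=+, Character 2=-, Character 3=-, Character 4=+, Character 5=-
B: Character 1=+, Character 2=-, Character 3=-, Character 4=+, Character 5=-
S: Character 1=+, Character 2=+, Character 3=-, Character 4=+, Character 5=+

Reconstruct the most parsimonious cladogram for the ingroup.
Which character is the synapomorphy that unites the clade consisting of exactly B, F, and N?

Character 5

Character polarity is set by the outgroup: the derived state is whichever differs from the outgroup's state, so for Character 1, Character 2, Character 3, Character 5 the derived state is '-', and for the remaining characters it is '+'.
Character 1 (derived state '-') is unique to G (autapomorphy; uninformative for grouping).
Only B and F show the derived state '-' for Character 2, supporting them as a clade.
Only B, F, N, and S show the derived state '-' for Character 3, supporting them as a clade.
All ingroup taxa share the derived state '+' for Character 4; it defines the ingroup but does not resolve relationships within it.
Only B, F, and N show the derived state '-' for Character 5, supporting them as a clade.
Most parsimonious ingroup topology: (G,((N,(F,B)),S)).
The clade {B, F, N} is supported by Character 5: its derived state '-' occurs in exactly those taxa and in no other taxon (including the outgroup).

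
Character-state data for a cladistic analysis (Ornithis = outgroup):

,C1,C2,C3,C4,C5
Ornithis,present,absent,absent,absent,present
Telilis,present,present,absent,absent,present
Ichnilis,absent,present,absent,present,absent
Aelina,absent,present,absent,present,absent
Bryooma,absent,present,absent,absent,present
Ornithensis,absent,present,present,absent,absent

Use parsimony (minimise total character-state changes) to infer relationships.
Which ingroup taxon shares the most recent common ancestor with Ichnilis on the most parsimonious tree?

Aelina

Character polarity is set by the outgroup: the derived state is whichever differs from the outgroup's state, so for C1, C5 the derived state is 'absent', and for the remaining characters it is 'present'.
C1: derived state 'absent' in Aelina, Bryooma, Ichnilis, and Ornithensis only — synapomorphy for {Aelina, Bryooma, Ichnilis, Ornithensis}.
C2 (derived state 'present') is shared by all ingroup taxa — unites the whole ingroup.
C3 (derived state 'present') is unique to Ornithensis (autapomorphy; uninformative for grouping).
Only Aelina and Ichnilis show the derived state 'present' for C4, supporting them as a clade.
C5: derived state 'absent' in Aelina, Ichnilis, and Ornithensis only — synapomorphy for {Aelina, Ichnilis, Ornithensis}.
Most parsimonious ingroup topology: (Telilis,(((Ichnilis,Aelina),Ornithensis),Bryooma)).
Ichnilis and Aelina form a cherry on this tree, so they are sister taxa.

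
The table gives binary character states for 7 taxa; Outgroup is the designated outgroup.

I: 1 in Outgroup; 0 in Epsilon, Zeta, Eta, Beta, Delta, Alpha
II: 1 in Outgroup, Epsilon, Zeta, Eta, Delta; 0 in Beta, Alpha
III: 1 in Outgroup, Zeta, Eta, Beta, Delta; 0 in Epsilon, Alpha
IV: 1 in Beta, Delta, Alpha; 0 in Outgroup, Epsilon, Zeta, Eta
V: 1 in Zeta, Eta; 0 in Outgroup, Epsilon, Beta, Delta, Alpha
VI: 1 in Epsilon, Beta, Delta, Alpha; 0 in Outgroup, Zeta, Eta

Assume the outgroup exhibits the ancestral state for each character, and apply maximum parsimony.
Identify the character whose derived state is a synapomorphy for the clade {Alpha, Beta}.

Character polarity is set by the outgroup: the derived state is whichever differs from the outgroup's state, so for I, II, III the derived state is '0', and for the remaining characters it is '1'.
All ingroup taxa share the derived state '0' for I; it defines the ingroup but does not resolve relationships within it.
Only Alpha and Beta show the derived state '0' for II, supporting them as a clade.
III (state '0') occurs in Alpha and Epsilon but conflicts with the nesting implied by the other characters — most parsimoniously interpreted as homoplasy.
IV (derived state '1') is shared by Alpha, Beta, and Delta — a synapomorphy uniting that clade.
V: derived state '1' in Eta and Zeta only — synapomorphy for {Eta, Zeta}.
VI: derived state '1' in Alpha, Beta, Delta, and Epsilon only — synapomorphy for {Alpha, Beta, Delta, Epsilon}.
Most parsimonious ingroup topology: ((Epsilon,((Beta,Alpha),Delta)),(Zeta,Eta)).
The clade {Alpha, Beta} is supported by II: its derived state '0' occurs in exactly those taxa and in no other taxon (including the outgroup).

II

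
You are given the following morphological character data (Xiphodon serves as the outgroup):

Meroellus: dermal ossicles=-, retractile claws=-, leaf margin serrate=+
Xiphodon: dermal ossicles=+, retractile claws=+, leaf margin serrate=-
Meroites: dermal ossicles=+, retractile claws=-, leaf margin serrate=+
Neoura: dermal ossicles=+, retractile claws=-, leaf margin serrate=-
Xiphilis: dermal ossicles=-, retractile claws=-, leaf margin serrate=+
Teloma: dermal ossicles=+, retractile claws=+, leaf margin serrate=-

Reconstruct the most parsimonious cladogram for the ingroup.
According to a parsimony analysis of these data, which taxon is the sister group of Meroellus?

Xiphilis

Character polarity is set by the outgroup: the derived state is whichever differs from the outgroup's state, so for dermal ossicles, retractile claws the derived state is '-', and for the remaining characters it is '+'.
dermal ossicles (derived state '-') is shared by Meroellus and Xiphilis — a synapomorphy uniting that clade.
Only Meroellus, Meroites, Neoura, and Xiphilis show the derived state '-' for retractile claws, supporting them as a clade.
leaf margin serrate (derived state '+') is shared by Meroellus, Meroites, and Xiphilis — a synapomorphy uniting that clade.
Most parsimonious ingroup topology: ((Neoura,(Meroites,(Xiphilis,Meroellus))),Teloma).
Meroellus and Xiphilis form a cherry on this tree, so they are sister taxa.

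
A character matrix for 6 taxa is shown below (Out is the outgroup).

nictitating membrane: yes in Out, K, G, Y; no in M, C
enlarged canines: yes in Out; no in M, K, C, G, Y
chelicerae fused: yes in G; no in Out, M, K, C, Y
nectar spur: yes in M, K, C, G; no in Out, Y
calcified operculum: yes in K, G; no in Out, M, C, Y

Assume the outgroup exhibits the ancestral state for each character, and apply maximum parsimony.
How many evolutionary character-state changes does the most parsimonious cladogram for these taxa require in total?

5

Character polarity is set by the outgroup: the derived state is whichever differs from the outgroup's state, so for nictitating membrane, enlarged canines the derived state is 'no', and for the remaining characters it is 'yes'.
Only C and M show the derived state 'no' for nictitating membrane, supporting them as a clade.
All ingroup taxa share the derived state 'no' for enlarged canines; it defines the ingroup but does not resolve relationships within it.
chelicerae fused: derived state 'yes' in G only — an autapomorphy, so it tells us nothing about relationships among taxa.
Only C, G, K, and M show the derived state 'yes' for nectar spur, supporting them as a clade.
Only G and K show the derived state 'yes' for calcified operculum, supporting them as a clade.
Most parsimonious ingroup topology: (((M,C),(K,G)),Y).
Changes per character on this tree: nictitating membrane: 1; enlarged canines: 1; chelicerae fused: 1; nectar spur: 1; calcified operculum: 1.
Total = 5.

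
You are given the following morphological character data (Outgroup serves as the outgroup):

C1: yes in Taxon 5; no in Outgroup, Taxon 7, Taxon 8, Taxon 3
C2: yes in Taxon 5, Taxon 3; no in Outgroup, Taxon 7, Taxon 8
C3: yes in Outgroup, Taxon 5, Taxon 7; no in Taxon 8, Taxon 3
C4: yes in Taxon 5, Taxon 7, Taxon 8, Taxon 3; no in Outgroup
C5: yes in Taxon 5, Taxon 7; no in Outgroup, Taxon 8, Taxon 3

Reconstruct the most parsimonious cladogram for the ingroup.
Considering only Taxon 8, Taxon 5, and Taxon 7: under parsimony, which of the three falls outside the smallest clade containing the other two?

Taxon 8

Character polarity is set by the outgroup: the derived state is whichever differs from the outgroup's state, so for C3 the derived state is 'no', and for the remaining characters it is 'yes'.
C1: derived state 'yes' in Taxon 5 only — an autapomorphy, so it tells us nothing about relationships among taxa.
C2 (state 'yes') occurs in Taxon 3 and Taxon 5 but conflicts with the nesting implied by the other characters — most parsimoniously interpreted as homoplasy.
C3: derived state 'no' in Taxon 3 and Taxon 8 only — synapomorphy for {Taxon 3, Taxon 8}.
All ingroup taxa share the derived state 'yes' for C4; it defines the ingroup but does not resolve relationships within it.
C5: derived state 'yes' in Taxon 5 and Taxon 7 only — synapomorphy for {Taxon 5, Taxon 7}.
Most parsimonious ingroup topology: ((Taxon 5,Taxon 7),(Taxon 8,Taxon 3)).
Taxon 5 and Taxon 7 share a more recent common ancestor with each other than either does with Taxon 8, so Taxon 8 is the least closely related of the three.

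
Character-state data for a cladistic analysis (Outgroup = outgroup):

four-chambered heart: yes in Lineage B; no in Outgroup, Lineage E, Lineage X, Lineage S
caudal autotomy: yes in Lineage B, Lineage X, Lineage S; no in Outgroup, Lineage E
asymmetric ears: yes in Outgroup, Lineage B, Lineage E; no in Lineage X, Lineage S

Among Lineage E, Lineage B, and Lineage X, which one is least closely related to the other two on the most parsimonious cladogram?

Character polarity is set by the outgroup: the derived state is whichever differs from the outgroup's state, so for asymmetric ears the derived state is 'no', and for the remaining characters it is 'yes'.
four-chambered heart: derived state 'yes' in Lineage B only — an autapomorphy, so it tells us nothing about relationships among taxa.
Only Lineage B, Lineage S, and Lineage X show the derived state 'yes' for caudal autotomy, supporting them as a clade.
asymmetric ears (derived state 'no') is shared by Lineage S and Lineage X — a synapomorphy uniting that clade.
Most parsimonious ingroup topology: ((Lineage B,(Lineage X,Lineage S)),Lineage E).
Lineage B and Lineage X share a more recent common ancestor with each other than either does with Lineage E, so Lineage E is the least closely related of the three.

Lineage E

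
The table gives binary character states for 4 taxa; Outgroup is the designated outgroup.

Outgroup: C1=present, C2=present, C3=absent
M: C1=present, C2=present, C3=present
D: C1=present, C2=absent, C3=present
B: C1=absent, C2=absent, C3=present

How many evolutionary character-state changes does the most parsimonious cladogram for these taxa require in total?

Character polarity is set by the outgroup: the derived state is whichever differs from the outgroup's state, so for C1, C2 the derived state is 'absent', and for the remaining characters it is 'present'.
C1: derived state 'absent' in B only — an autapomorphy, so it tells us nothing about relationships among taxa.
C2 (derived state 'absent') is shared by B and D — a synapomorphy uniting that clade.
C3 (derived state 'present') is shared by all ingroup taxa — unites the whole ingroup.
Most parsimonious ingroup topology: (M,(D,B)).
Changes per character on this tree: C1: 1; C2: 1; C3: 1.
Total = 3.

3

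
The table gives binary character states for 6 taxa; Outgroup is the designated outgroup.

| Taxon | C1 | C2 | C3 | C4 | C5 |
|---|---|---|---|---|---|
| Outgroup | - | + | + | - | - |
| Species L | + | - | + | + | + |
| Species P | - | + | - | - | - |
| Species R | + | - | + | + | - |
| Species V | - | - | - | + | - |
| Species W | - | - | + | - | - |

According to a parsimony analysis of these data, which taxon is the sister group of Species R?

Species L

Character polarity is set by the outgroup: the derived state is whichever differs from the outgroup's state, so for C2, C3 the derived state is '-', and for the remaining characters it is '+'.
C1: derived state '+' in Species L and Species R only — synapomorphy for {Species L, Species R}.
C2: derived state '-' in Species L, Species R, Species V, and Species W only — synapomorphy for {Species L, Species R, Species V, Species W}.
C3 groups Species P and Species V, which is incompatible with the clades supported by the remaining characters; treating it as convergent (homoplasy) costs fewer steps than any alternative tree.
C4: derived state '+' in Species L, Species R, and Species V only — synapomorphy for {Species L, Species R, Species V}.
C5 (derived state '+') is unique to Species L (autapomorphy; uninformative for grouping).
Most parsimonious ingroup topology: ((((Species L,Species R),Species V),Species W),Species P).
Species R and Species L form a cherry on this tree, so they are sister taxa.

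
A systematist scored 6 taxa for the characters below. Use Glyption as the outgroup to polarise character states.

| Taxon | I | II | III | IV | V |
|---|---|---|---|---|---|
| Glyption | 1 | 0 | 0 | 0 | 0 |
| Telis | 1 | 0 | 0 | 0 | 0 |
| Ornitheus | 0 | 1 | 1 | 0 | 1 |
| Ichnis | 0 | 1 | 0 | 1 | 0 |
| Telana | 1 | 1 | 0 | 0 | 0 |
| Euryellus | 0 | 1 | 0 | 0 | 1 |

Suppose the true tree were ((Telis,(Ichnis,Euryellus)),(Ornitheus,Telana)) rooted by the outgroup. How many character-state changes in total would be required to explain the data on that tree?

8

Map each character onto ((Telis,(Ichnis,Euryellus)),(Ornitheus,Telana)) (rooted by Glyption) and count the minimum state changes it requires (Fitch parsimony):
I: 2; II: 2; III: 1; IV: 1; V: 2.
Total tree length = 8.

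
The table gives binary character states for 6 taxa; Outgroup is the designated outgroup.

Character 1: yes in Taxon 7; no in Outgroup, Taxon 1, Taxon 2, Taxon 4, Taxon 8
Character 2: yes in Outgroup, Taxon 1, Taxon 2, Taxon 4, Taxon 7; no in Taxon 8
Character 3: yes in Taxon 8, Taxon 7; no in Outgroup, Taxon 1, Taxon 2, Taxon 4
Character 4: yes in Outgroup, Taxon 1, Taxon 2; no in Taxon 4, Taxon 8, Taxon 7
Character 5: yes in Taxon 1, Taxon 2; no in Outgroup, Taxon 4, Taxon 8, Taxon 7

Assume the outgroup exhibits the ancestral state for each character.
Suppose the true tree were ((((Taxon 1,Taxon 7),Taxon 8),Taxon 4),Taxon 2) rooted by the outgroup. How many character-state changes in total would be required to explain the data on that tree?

8

Map each character onto ((((Taxon 1,Taxon 7),Taxon 8),Taxon 4),Taxon 2) (rooted by Outgroup) and count the minimum state changes it requires (Fitch parsimony):
Character 1: 1; Character 2: 1; Character 3: 2; Character 4: 2; Character 5: 2.
Total tree length = 8.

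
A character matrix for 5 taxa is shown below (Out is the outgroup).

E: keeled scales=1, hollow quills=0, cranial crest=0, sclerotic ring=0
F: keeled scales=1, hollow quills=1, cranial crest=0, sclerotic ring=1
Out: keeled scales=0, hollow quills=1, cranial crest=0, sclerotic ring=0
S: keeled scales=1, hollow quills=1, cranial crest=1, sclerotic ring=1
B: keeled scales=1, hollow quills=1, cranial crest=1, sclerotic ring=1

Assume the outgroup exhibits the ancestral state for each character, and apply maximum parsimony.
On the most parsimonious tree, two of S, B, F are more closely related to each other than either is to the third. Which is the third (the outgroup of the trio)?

F

Character polarity is set by the outgroup: the derived state is whichever differs from the outgroup's state, so for hollow quills the derived state is '0', and for the remaining characters it is '1'.
All ingroup taxa share the derived state '1' for keeled scales; it defines the ingroup but does not resolve relationships within it.
hollow quills: derived state '0' in E only — an autapomorphy, so it tells us nothing about relationships among taxa.
cranial crest (derived state '1') is shared by B and S — a synapomorphy uniting that clade.
sclerotic ring: derived state '1' in B, F, and S only — synapomorphy for {B, F, S}.
Most parsimonious ingroup topology: (((B,S),F),E).
B and S share a more recent common ancestor with each other than either does with F, so F is the least closely related of the three.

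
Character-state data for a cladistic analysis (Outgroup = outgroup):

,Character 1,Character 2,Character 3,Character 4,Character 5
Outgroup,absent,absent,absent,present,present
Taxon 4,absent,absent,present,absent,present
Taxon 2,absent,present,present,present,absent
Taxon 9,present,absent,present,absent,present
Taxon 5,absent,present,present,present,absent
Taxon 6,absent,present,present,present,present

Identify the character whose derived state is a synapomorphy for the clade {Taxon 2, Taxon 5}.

Character polarity is set by the outgroup: the derived state is whichever differs from the outgroup's state, so for Character 4, Character 5 the derived state is 'absent', and for the remaining characters it is 'present'.
Character 1 (derived state 'present') is unique to Taxon 9 (autapomorphy; uninformative for grouping).
Character 2 (derived state 'present') is shared by Taxon 2, Taxon 5, and Taxon 6 — a synapomorphy uniting that clade.
Character 3 (derived state 'present') is shared by all ingroup taxa — unites the whole ingroup.
Character 4 (derived state 'absent') is shared by Taxon 4 and Taxon 9 — a synapomorphy uniting that clade.
Only Taxon 2 and Taxon 5 show the derived state 'absent' for Character 5, supporting them as a clade.
Most parsimonious ingroup topology: ((Taxon 4,Taxon 9),((Taxon 2,Taxon 5),Taxon 6)).
The clade {Taxon 2, Taxon 5} is supported by Character 5: its derived state 'absent' occurs in exactly those taxa and in no other taxon (including the outgroup).

Character 5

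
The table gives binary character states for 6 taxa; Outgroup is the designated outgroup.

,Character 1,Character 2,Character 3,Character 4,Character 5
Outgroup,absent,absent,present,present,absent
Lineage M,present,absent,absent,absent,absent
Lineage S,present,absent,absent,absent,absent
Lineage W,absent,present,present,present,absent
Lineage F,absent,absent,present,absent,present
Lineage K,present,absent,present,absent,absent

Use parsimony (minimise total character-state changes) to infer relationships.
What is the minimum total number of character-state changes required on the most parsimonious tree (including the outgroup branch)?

Character polarity is set by the outgroup: the derived state is whichever differs from the outgroup's state, so for Character 3, Character 4 the derived state is 'absent', and for the remaining characters it is 'present'.
Character 1 (derived state 'present') is shared by Lineage K, Lineage M, and Lineage S — a synapomorphy uniting that clade.
Character 2: derived state 'present' in Lineage W only — an autapomorphy, so it tells us nothing about relationships among taxa.
Character 3: derived state 'absent' in Lineage M and Lineage S only — synapomorphy for {Lineage M, Lineage S}.
Only Lineage F, Lineage K, Lineage M, and Lineage S show the derived state 'absent' for Character 4, supporting them as a clade.
Character 5: derived state 'present' in Lineage F only — an autapomorphy, so it tells us nothing about relationships among taxa.
Most parsimonious ingroup topology: ((((Lineage M,Lineage S),Lineage K),Lineage F),Lineage W).
Changes per character on this tree: Character 1: 1; Character 2: 1; Character 3: 1; Character 4: 1; Character 5: 1.
Total = 5.

5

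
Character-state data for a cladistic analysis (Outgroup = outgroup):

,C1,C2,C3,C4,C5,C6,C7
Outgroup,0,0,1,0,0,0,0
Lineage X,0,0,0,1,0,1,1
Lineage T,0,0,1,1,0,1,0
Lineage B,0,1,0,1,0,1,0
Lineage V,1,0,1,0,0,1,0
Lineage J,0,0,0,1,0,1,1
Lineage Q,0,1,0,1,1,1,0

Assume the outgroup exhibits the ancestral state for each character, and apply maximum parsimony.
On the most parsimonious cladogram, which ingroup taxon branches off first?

Character polarity is set by the outgroup: the derived state is whichever differs from the outgroup's state, so for C3 the derived state is '0', and for the remaining characters it is '1'.
C1 (derived state '1') is unique to Lineage V (autapomorphy; uninformative for grouping).
Only Lineage B and Lineage Q show the derived state '1' for C2, supporting them as a clade.
C3 (derived state '0') is shared by Lineage B, Lineage J, Lineage Q, and Lineage X — a synapomorphy uniting that clade.
C4: derived state '1' in Lineage B, Lineage J, Lineage Q, Lineage T, and Lineage X only — synapomorphy for {Lineage B, Lineage J, Lineage Q, Lineage T, Lineage X}.
C5 (derived state '1') is unique to Lineage Q (autapomorphy; uninformative for grouping).
All ingroup taxa share the derived state '1' for C6; it defines the ingroup but does not resolve relationships within it.
C7: derived state '1' in Lineage J and Lineage X only — synapomorphy for {Lineage J, Lineage X}.
Most parsimonious ingroup topology: ((((Lineage X,Lineage J),(Lineage B,Lineage Q)),Lineage T),Lineage V).
Lineage V is sister to the clade containing all other ingroup taxa, so it is the earliest-diverging (most basal) ingroup lineage.

Lineage V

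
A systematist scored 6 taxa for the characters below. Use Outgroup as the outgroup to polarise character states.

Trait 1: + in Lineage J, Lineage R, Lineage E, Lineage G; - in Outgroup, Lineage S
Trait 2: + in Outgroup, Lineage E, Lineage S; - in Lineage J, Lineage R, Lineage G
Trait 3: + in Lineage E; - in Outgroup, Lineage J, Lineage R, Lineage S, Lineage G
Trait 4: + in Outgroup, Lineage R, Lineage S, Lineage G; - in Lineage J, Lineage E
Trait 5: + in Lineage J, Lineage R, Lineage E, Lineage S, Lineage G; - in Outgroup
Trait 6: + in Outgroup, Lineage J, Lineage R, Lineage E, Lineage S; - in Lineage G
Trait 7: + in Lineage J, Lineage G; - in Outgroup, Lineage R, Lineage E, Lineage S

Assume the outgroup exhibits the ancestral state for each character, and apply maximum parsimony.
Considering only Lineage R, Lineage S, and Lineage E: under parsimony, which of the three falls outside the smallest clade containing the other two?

Character polarity is set by the outgroup: the derived state is whichever differs from the outgroup's state, so for Trait 2, Trait 4, Trait 6 the derived state is '-', and for the remaining characters it is '+'.
Trait 1: derived state '+' in Lineage E, Lineage G, Lineage J, and Lineage R only — synapomorphy for {Lineage E, Lineage G, Lineage J, Lineage R}.
Trait 2 (derived state '-') is shared by Lineage G, Lineage J, and Lineage R — a synapomorphy uniting that clade.
Trait 3 (derived state '+') is unique to Lineage E (autapomorphy; uninformative for grouping).
Trait 4 (state '-') occurs in Lineage E and Lineage J but conflicts with the nesting implied by the other characters — most parsimoniously interpreted as homoplasy.
All ingroup taxa share the derived state '+' for Trait 5; it defines the ingroup but does not resolve relationships within it.
Trait 6: derived state '-' in Lineage G only — an autapomorphy, so it tells us nothing about relationships among taxa.
Only Lineage G and Lineage J show the derived state '+' for Trait 7, supporting them as a clade.
Most parsimonious ingroup topology: ((((Lineage J,Lineage G),Lineage R),Lineage E),Lineage S).
Lineage R and Lineage E share a more recent common ancestor with each other than either does with Lineage S, so Lineage S is the least closely related of the three.

Lineage S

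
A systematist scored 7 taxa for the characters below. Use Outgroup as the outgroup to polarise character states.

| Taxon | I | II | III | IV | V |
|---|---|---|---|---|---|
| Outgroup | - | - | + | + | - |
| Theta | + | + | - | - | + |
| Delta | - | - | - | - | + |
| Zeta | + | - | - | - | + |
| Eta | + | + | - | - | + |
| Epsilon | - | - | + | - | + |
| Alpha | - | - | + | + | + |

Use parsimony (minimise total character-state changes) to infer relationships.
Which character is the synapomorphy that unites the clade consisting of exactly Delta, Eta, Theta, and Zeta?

Character polarity is set by the outgroup: the derived state is whichever differs from the outgroup's state, so for III, IV the derived state is '-', and for the remaining characters it is '+'.
I: derived state '+' in Eta, Theta, and Zeta only — synapomorphy for {Eta, Theta, Zeta}.
Only Eta and Theta show the derived state '+' for II, supporting them as a clade.
III (derived state '-') is shared by Delta, Eta, Theta, and Zeta — a synapomorphy uniting that clade.
Only Delta, Epsilon, Eta, Theta, and Zeta show the derived state '-' for IV, supporting them as a clade.
All ingroup taxa share the derived state '+' for V; it defines the ingroup but does not resolve relationships within it.
Most parsimonious ingroup topology: (((((Theta,Eta),Zeta),Delta),Epsilon),Alpha).
The clade {Delta, Eta, Theta, Zeta} is supported by III: its derived state '-' occurs in exactly those taxa and in no other taxon (including the outgroup).

III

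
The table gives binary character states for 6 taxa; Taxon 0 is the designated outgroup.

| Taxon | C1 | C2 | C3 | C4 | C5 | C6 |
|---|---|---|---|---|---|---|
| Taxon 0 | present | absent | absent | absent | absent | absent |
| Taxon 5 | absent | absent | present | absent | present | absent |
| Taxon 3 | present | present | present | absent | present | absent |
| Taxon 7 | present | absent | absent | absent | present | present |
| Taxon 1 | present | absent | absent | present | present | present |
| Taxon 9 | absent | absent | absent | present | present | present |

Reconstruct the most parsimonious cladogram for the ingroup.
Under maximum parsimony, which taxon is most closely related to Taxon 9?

Character polarity is set by the outgroup: the derived state is whichever differs from the outgroup's state, so for C1 the derived state is 'absent', and for the remaining characters it is 'present'.
C1 groups Taxon 5 and Taxon 9, which is incompatible with the clades supported by the remaining characters; treating it as convergent (homoplasy) costs fewer steps than any alternative tree.
C2 (derived state 'present') is unique to Taxon 3 (autapomorphy; uninformative for grouping).
C3: derived state 'present' in Taxon 3 and Taxon 5 only — synapomorphy for {Taxon 3, Taxon 5}.
C4: derived state 'present' in Taxon 1 and Taxon 9 only — synapomorphy for {Taxon 1, Taxon 9}.
All ingroup taxa share the derived state 'present' for C5; it defines the ingroup but does not resolve relationships within it.
C6 (derived state 'present') is shared by Taxon 1, Taxon 7, and Taxon 9 — a synapomorphy uniting that clade.
Most parsimonious ingroup topology: ((Taxon 5,Taxon 3),(Taxon 7,(Taxon 1,Taxon 9))).
Taxon 9 and Taxon 1 form a cherry on this tree, so they are sister taxa.

Taxon 1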